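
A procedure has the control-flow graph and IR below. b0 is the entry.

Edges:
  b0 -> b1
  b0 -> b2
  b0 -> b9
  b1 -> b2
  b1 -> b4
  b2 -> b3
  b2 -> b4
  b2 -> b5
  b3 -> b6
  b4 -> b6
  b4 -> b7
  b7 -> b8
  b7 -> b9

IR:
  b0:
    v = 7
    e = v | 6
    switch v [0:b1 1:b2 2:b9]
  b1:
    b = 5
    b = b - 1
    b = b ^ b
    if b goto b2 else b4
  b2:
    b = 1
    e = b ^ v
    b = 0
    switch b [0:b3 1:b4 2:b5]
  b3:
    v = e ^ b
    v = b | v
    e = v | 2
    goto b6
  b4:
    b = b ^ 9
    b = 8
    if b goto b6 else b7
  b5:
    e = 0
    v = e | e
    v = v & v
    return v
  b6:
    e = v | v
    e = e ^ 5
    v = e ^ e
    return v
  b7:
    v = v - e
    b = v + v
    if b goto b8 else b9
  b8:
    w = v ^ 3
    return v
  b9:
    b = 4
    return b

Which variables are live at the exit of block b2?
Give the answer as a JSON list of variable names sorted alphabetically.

Answer: ["b", "e", "v"]

Analysis:
def/use:
  b0: {e,v} / ∅
  b1: {b} / ∅
  b2: {b,e} / {v}
  b3: {e,v} / {b,e}
  b4: {b} / {b}
  b5: {e,v} / ∅
  b6: {e,v} / {v}
  b7: {b,v} / {e,v}
  b8: {w} / {v}
  b9: {b} / ∅

Live sets:
  b0 li=∅ lo={e,v}
  b1 li={e,v} lo={b,e,v}
  b2 li={v} lo={b,e,v}
  b3 li={b,e} lo={v}
  b4 li={b,e,v} lo={e,v}
  b5 li=∅ lo=∅
  b6 li={v} lo=∅
  b7 li={e,v} lo={v}
  b8 li={v} lo=∅
  b9 li=∅ lo=∅

live-out(b2) = ["b", "e", "v"]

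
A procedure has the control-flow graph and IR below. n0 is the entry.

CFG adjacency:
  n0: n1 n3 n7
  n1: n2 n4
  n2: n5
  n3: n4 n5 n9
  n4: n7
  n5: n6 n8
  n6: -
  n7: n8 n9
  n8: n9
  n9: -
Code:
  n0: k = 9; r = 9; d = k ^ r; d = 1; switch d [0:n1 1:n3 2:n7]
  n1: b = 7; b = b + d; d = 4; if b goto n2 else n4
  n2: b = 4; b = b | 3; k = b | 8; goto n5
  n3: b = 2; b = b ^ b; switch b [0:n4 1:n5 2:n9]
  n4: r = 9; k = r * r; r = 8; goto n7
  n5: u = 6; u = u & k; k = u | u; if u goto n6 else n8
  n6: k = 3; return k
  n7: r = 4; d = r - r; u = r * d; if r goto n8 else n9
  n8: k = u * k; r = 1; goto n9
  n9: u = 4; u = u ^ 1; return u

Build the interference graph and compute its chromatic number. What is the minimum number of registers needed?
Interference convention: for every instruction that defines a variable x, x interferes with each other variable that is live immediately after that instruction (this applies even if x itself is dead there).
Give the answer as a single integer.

Answer: 3

Derivation:
def/use:
  n0 def {d,k,r} use ∅
  n1 def {b,d} use {d}
  n2 def {b,k} use ∅
  n3 def {b} use ∅
  n4 def {k,r} use ∅
  n5 def {k,u} use {k}
  n6 def {k} use ∅
  n7 def {d,r,u} use ∅
  n8 def {k,r} use {k,u}
  n9 def {u} use ∅

Liveness:
  live n0: ∅→{d,k}
  live n1: {d}→∅
  live n2: ∅→{k}
  live n3: {k}→{k}
  live n4: ∅→{k}
  live n5: {k}→{k,u}
  live n6: ∅→∅
  live n7: {k}→{k,u}
  live n8: {k,u}→∅
  live n9: ∅→∅

Interference:
  b↔{d,k}
  d↔{b,k,r}
  k↔{b,d,r,u}
  r↔{d,k,u}
  u↔{k,r}

Registers:
  clique {b,d,k} ⇒ need ≥ 3
  assign b→R2 d→R1 k→R0 r→R2 u→R1 — no edge inside a register ⇒ χ ≤ 3
  χ = 3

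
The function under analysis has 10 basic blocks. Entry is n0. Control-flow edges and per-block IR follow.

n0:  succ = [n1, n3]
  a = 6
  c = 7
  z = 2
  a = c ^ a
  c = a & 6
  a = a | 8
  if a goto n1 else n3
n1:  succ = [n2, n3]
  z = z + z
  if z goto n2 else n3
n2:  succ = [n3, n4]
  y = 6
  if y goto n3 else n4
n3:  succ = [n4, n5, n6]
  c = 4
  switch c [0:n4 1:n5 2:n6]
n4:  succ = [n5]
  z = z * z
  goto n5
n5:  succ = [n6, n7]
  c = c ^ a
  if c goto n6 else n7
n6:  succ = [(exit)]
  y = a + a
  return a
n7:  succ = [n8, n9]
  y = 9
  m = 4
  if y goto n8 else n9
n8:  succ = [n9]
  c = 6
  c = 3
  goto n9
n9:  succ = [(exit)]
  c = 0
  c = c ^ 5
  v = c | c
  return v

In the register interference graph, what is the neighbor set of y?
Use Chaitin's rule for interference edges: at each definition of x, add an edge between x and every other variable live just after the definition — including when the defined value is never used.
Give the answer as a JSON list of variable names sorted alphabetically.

Answer: ["a", "c", "m", "z"]

Analysis:
Block summaries:
  n0 def {a,c,z} use ∅
  n1 def {z} use {z}
  n2 def {y} use ∅
  n3 def {c} use ∅
  n4 def {z} use {z}
  n5 def {c} use {a,c}
  n6 def {y} use {a}
  n7 def {m,y} use ∅
  n8 def {c} use ∅
  n9 def {c,v} use ∅

Backward fixpoint:
  n0 li=∅ lo={a,c,z}
  n1 li={a,c,z} lo={a,c,z}
  n2 li={a,c,z} lo={a,c,z}
  n3 li={a,z} lo={a,c,z}
  n4 li={a,c,z} lo={a,c}
  n5 li={a,c} lo={a}
  n6 li={a} lo=∅
  n7 li=∅ lo=∅
  n8 li=∅ lo=∅
  n9 li=∅ lo=∅

Interfere edges:
  a — {c,y,z}
  c — {a,y,z}
  m — {y}
  v — ∅
  y — {a,c,m,z}
  z — {a,c,y}

N(y) = ["a", "c", "m", "z"]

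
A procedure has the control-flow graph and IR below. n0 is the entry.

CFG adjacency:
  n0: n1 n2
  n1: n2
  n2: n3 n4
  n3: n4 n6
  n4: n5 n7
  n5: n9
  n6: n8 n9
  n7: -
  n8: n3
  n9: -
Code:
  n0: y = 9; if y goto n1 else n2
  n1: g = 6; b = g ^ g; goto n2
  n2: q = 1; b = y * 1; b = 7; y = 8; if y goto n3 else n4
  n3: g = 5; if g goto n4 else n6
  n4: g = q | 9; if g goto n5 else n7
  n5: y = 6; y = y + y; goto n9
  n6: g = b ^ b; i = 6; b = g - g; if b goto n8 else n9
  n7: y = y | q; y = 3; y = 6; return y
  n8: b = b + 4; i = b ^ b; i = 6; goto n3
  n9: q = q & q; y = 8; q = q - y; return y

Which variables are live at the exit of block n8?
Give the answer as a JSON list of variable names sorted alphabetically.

Answer: ["b", "q", "y"]

Analysis:
Per-block:
  n0: {y} / ∅
  n1: {b,g} / ∅
  n2: {b,q,y} / {y}
  n3: {g} / ∅
  n4: {g} / {q}
  n5: {y} / ∅
  n6: {b,g,i} / {b}
  n7: {y} / {q,y}
  n8: {b,i} / {b}
  n9: {q,y} / {q}

Live sets:
  live n0: ∅→{y}
  live n1: {y}→{y}
  live n2: {y}→{b,q,y}
  live n3: {b,q,y}→{b,q,y}
  live n4: {q,y}→{q,y}
  live n5: {q}→{q}
  live n6: {b,q,y}→{b,q,y}
  live n7: {q,y}→∅
  live n8: {b,q,y}→{b,q,y}
  live n9: {q}→∅

live-out(n8) = ["b", "q", "y"]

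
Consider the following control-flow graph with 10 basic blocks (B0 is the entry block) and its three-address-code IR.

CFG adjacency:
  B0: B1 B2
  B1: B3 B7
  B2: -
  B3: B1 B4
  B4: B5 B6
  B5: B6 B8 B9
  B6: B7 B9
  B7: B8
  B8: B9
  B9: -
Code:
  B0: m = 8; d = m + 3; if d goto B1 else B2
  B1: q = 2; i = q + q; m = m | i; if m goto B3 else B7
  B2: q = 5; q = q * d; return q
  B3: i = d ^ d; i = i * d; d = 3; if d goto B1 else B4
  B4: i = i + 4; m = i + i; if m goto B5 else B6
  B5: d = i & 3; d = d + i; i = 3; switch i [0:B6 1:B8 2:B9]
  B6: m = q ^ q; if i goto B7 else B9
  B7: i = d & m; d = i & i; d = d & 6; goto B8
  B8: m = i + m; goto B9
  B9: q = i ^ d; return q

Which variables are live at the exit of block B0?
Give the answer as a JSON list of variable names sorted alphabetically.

def/use:
  B0: {d,m} / ∅
  B1: {i,m,q} / {m}
  B2: {q} / {d}
  B3: {d,i} / {d}
  B4: {i,m} / {i}
  B5: {d,i} / {i}
  B6: {m} / {i,q}
  B7: {d,i} / {d,m}
  B8: {m} / {i,m}
  B9: {q} / {d,i}

Live sets:
  B0 li=∅ lo={d,m}
  B1 li={d,m} lo={d,m,q}
  B2 li={d} lo=∅
  B3 li={d,m,q} lo={d,i,m,q}
  B4 li={d,i,q} lo={d,i,m,q}
  B5 li={i,m,q} lo={d,i,m,q}
  B6 li={d,i,q} lo={d,i,m}
  B7 li={d,m} lo={d,i,m}
  B8 li={d,i,m} lo={d,i}
  B9 li={d,i} lo=∅

live-out(B0) = ["d", "m"]

Answer: ["d", "m"]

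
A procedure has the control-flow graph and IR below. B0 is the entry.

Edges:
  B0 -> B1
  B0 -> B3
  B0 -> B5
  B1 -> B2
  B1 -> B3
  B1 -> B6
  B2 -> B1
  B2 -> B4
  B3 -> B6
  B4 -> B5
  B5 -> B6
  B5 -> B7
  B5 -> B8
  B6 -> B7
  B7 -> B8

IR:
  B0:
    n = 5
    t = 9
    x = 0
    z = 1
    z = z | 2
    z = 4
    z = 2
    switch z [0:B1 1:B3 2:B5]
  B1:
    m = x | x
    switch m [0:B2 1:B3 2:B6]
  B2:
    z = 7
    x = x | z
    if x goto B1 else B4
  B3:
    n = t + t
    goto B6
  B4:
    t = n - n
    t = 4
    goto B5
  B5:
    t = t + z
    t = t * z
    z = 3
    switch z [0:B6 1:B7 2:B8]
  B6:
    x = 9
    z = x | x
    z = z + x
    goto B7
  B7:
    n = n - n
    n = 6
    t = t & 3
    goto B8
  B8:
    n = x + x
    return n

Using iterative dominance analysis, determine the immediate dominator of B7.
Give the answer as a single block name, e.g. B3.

Answer: B0

Derivation:
idom tree: B1←B0 B2←B1 B3←B0 B4←B2 B5←B0 B6←B0 B7←B0 B8←B0
Join-block Dom:
  B1: preds {B0,B2}: {B0} ∩ {B0,B1,B2} = {B0}; idom=B0
  B3: preds {B0,B1}: {B0} ∩ {B0,B1} = {B0}; idom=B0
  B5: preds {B0,B4}: {B0} ∩ {B0,B1,B2,B4} = {B0}; idom=B0
  B6: preds {B1,B3,B5}: {B0,B1} ∩ {B0,B3} ∩ {B0,B5} = {B0}; idom=B0
  B7: preds {B5,B6}: {B0,B5} ∩ {B0,B6} = {B0}; idom=B0
  B8: preds {B5,B7}: {B0,B5} ∩ {B0,B7} = {B0}; idom=B0

idom(B7) = B0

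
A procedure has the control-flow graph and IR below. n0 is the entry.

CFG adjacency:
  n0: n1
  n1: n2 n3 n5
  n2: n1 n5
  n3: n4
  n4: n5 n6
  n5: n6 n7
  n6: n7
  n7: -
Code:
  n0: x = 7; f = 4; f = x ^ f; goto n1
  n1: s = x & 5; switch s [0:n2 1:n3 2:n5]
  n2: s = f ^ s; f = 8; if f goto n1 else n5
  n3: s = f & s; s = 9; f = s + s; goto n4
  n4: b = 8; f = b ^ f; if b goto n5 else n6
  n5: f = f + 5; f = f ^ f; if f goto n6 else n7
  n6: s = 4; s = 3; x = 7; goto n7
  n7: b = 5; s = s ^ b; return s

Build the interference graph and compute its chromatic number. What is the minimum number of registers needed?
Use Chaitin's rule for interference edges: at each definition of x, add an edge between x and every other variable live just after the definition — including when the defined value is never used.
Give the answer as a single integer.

Answer: 3

Analysis:
Block summaries:
  n0: {f,x} / ∅
  n1: {s} / {x}
  n2: {f,s} / {f,s}
  n3: {f,s} / {f,s}
  n4: {b,f} / {f}
  n5: {f} / {f}
  n6: {s,x} / ∅
  n7: {b,s} / {s}

Live sets:
  live n0: ∅→{f,x}
  live n1: {f,x}→{f,s,x}
  live n2: {f,s,x}→{f,s,x}
  live n3: {f,s}→{f,s}
  live n4: {f,s}→{f,s}
  live n5: {f,s}→{s}
  live n6: ∅→{s}
  live n7: {s}→∅

Interference:
  b↔{f,s}
  f↔{b,s,x}
  s↔{b,f,x}
  x↔{f,s}

Registers:
  lower bound: {b,f,s} mutually conflict ⇒ χ ≥ 3
  3-colouring: r0={f}  r1={s}  r2={b,x}
  χ = 3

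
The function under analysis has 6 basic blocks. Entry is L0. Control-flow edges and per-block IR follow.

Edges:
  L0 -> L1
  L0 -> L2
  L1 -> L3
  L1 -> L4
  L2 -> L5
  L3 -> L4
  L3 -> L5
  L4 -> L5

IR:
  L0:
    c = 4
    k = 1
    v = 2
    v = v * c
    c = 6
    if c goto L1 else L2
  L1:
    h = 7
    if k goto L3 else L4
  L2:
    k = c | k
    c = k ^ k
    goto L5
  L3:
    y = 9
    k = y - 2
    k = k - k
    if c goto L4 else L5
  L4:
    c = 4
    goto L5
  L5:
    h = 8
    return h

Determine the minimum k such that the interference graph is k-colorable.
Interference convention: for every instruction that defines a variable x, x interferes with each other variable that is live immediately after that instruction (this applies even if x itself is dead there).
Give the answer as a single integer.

Answer: 3

Analysis:
Per-block:
  L0 def {c,k,v} use ∅
  L1 def {h} use {k}
  L2 def {c,k} use {c,k}
  L3 def {k,y} use {c}
  L4 def {c} use ∅
  L5 def {h} use ∅

Liveness:
  L0 li=∅ lo={c,k}
  L1 li={c,k} lo={c}
  L2 li={c,k} lo=∅
  L3 li={c} lo=∅
  L4 li=∅ lo=∅
  L5 li=∅ lo=∅

Interference:
  c — {h,k,v,y}
  h — {c,k}
  k — {c,h,v}
  v — {c,k}
  y — {c}

Registers:
  lower bound: {c,h,k} mutually conflict ⇒ χ ≥ 3
  3-colouring: R0={c}  R1={k,y}  R2={h,v}
  χ = 3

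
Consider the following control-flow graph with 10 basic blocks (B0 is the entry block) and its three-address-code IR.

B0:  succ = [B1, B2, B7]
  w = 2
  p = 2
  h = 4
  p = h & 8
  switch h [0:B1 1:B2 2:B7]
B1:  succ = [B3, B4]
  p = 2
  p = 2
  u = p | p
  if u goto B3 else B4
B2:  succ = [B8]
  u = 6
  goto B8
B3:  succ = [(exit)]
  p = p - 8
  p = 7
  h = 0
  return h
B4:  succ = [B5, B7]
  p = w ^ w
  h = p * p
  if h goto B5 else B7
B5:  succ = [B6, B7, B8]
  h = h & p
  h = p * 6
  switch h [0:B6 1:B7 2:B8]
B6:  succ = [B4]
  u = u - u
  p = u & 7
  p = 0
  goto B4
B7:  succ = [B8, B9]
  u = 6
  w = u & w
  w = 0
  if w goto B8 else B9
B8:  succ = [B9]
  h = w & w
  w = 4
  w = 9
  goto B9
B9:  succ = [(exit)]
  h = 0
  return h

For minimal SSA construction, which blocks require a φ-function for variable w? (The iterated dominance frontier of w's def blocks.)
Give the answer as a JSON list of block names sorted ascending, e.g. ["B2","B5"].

Answer: ["B8", "B9"]

Derivation:
idom tree: B1←B0 B2←B0 B3←B1 B4←B1 B5←B4 B6←B5 B7←B0 B8←B0 B9←B0
Dom at joins:
  B4: preds {B1,B6}: {B0,B1} ∩ {B0,B1,B4,B5,B6} = {B0,B1}; idom=B1
  B7: preds {B0,B4,B5}: {B0} ∩ {B0,B1,B4} ∩ {B0,B1,B4,B5} = {B0}; idom=B0
  B8: preds {B2,B5,B7}: {B0,B2} ∩ {B0,B1,B4,B5} ∩ {B0,B7} = {B0}; idom=B0
  B9: preds {B7,B8}: {B0,B7} ∩ {B0,B8} = {B0}; idom=B0

DF walk-up:
  join B4 pred B1: · stop@B1
  join B4 pred B6: B6→B5→B4 stop@B1
  join B7 pred B0: · stop@B0
  join B7 pred B4: B4→B1 stop@B0
  join B7 pred B5: B5→B4→B1 stop@B0
  join B8 pred B2: B2 stop@B0
  join B8 pred B5: B5→B4→B1 stop@B0
  join B8 pred B7: B7 stop@B0
  join B9 pred B7: B7 stop@B0
  join B9 pred B8: B8 stop@B0
  DF(B0)=∅
  DF(B1)={B7,B8}
  DF(B2)={B8}
  DF(B3)=∅
  DF(B4)={B4,B7,B8}
  DF(B5)={B4,B7,B8}
  DF(B6)={B4}
  DF(B7)={B8,B9}
  DF(B8)={B9}
  DF(B9)=∅

φ for w: defs {B0,B7,B8}
  DF⁺ = {B8,B9}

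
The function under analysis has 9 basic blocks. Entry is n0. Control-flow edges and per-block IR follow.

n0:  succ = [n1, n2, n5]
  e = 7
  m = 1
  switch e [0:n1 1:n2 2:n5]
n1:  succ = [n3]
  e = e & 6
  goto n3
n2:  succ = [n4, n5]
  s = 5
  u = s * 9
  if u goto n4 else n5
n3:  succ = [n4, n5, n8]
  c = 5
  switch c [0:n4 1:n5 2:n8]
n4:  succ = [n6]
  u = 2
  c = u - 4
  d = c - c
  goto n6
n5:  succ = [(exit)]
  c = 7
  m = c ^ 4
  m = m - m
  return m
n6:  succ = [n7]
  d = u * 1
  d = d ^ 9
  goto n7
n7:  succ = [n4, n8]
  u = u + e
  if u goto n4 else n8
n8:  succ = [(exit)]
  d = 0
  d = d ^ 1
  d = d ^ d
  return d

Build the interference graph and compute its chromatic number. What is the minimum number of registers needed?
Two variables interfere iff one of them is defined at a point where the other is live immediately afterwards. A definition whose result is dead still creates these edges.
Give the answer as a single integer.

Answer: 3

Working:
Per-block:
  n0 def {e,m} use ∅
  n1 def {e} use {e}
  n2 def {s,u} use ∅
  n3 def {c} use ∅
  n4 def {c,d,u} use ∅
  n5 def {c,m} use ∅
  n6 def {d} use {u}
  n7 def {u} use {e,u}
  n8 def {d} use ∅

Live sets:
  live n0: ∅→{e}
  live n1: {e}→{e}
  live n2: {e}→{e}
  live n3: {e}→{e}
  live n4: {e}→{e,u}
  live n5: ∅→∅
  live n6: {e,u}→{e,u}
  live n7: {e,u}→{e}
  live n8: ∅→∅

Conflict graph:
  c↔{e,u}
  d↔{e,u}
  e↔{c,d,m,s,u}
  m↔{e}
  s↔{e}
  u↔{c,d,e}

Colouring:
  lower bound: {c,e,u} mutually conflict ⇒ χ ≥ 3
  assign c→c2 d→c2 e→c0 m→c1 s→c1 u→c1 — no edge inside a register ⇒ χ ≤ 3
  χ = 3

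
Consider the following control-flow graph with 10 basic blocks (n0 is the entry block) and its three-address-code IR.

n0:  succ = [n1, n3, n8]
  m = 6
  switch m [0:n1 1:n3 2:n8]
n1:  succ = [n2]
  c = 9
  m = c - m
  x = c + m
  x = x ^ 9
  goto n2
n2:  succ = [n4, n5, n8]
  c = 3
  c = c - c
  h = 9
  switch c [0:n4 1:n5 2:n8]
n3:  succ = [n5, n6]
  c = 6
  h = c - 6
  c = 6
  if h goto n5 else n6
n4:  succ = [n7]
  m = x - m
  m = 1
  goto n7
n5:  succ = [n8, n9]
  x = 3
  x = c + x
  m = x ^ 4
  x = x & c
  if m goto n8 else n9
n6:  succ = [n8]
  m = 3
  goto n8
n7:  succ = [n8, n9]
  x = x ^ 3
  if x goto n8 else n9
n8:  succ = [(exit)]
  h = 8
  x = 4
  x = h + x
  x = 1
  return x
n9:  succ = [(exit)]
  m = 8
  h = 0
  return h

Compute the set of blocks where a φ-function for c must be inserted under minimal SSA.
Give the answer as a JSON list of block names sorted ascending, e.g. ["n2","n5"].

Answer: ["n5", "n8", "n9"]

Analysis:
idom tree: n1←n0 n2←n1 n3←n0 n4←n2 n5←n0 n6←n3 n7←n4 n8←n0 n9←n0
Dom at joins:
  n5: preds {n2,n3}: {n0,n1,n2} ∩ {n0,n3} = {n0}; idom=n0
  n8: preds {n0,n2,n5,n6,n7}: {n0} ∩ {n0,n1,n2} ∩ {n0,n5} ∩ {n0,n3,n6} ∩ {n0,n1,n2,n4,n7} = {n0}; idom=n0
  n9: preds {n5,n7}: {n0,n5} ∩ {n0,n1,n2,n4,n7} = {n0}; idom=n0

Frontier:
  join n5 pred n2: n2→n1 stop@n0
  join n5 pred n3: n3 stop@n0
  join n8 pred n0: · stop@n0
  join n8 pred n2: n2→n1 stop@n0
  join n8 pred n5: n5 stop@n0
  join n8 pred n6: n6→n3 stop@n0
  join n8 pred n7: n7→n4→n2→n1 stop@n0
  join n9 pred n5: n5 stop@n0
  join n9 pred n7: n7→n4→n2→n1 stop@n0
  DF(n0)=∅
  DF(n1)={n5,n8,n9}
  DF(n2)={n5,n8,n9}
  DF(n3)={n5,n8}
  DF(n4)={n8,n9}
  DF(n5)={n8,n9}
  DF(n6)={n8}
  DF(n7)={n8,n9}
  DF(n8)=∅
  DF(n9)=∅

φ for c: defs {n1,n2,n3}
  DF⁺ = {n5,n8,n9}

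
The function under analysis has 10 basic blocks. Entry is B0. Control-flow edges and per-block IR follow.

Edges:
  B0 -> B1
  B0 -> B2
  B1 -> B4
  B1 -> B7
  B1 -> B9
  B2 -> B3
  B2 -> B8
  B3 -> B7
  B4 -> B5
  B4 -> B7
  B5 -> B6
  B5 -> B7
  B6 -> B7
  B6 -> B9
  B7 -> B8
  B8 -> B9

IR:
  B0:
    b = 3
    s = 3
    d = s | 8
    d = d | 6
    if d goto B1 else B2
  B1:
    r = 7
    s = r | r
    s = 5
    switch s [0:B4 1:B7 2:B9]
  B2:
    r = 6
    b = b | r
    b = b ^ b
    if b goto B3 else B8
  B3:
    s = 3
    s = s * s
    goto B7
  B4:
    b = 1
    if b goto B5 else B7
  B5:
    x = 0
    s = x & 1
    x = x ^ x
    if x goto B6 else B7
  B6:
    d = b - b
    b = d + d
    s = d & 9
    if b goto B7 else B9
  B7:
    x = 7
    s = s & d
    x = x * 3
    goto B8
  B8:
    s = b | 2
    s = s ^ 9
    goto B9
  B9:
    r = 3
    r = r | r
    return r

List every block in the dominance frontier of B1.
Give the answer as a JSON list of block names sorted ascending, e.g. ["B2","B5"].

idom tree: B1←B0 B2←B0 B3←B2 B4←B1 B5←B4 B6←B5 B7←B0 B8←B0 B9←B0
Dom at joins:
  B7: preds {B1,B3,B4,B5,B6}: {B0,B1} ∩ {B0,B2,B3} ∩ {B0,B1,B4} ∩ {B0,B1,B4,B5} ∩ {B0,B1,B4,B5,B6} = {B0}; idom=B0
  B8: preds {B2,B7}: {B0,B2} ∩ {B0,B7} = {B0}; idom=B0
  B9: preds {B1,B6,B8}: {B0,B1} ∩ {B0,B1,B4,B5,B6} ∩ {B0,B8} = {B0}; idom=B0

DF walk-up:
  B7←B1: walk B1 to B0
  B7←B3: walk B3→B2 to B0
  B7←B4: walk B4→B1 to B0
  B7←B5: walk B5→B4→B1 to B0
  B7←B6: walk B6→B5→B4→B1 to B0
  B8←B2: walk B2 to B0
  B8←B7: walk B7 to B0
  B9←B1: walk B1 to B0
  B9←B6: walk B6→B5→B4→B1 to B0
  B9←B8: walk B8 to B0
  DF(B0)=∅
  DF(B1)={B7,B9}
  DF(B2)={B7,B8}
  DF(B3)={B7}
  DF(B4)={B7,B9}
  DF(B5)={B7,B9}
  DF(B6)={B7,B9}
  DF(B7)={B8}
  DF(B8)={B9}
  DF(B9)=∅

DF(B1) = ["B7", "B9"]

Answer: ["B7", "B9"]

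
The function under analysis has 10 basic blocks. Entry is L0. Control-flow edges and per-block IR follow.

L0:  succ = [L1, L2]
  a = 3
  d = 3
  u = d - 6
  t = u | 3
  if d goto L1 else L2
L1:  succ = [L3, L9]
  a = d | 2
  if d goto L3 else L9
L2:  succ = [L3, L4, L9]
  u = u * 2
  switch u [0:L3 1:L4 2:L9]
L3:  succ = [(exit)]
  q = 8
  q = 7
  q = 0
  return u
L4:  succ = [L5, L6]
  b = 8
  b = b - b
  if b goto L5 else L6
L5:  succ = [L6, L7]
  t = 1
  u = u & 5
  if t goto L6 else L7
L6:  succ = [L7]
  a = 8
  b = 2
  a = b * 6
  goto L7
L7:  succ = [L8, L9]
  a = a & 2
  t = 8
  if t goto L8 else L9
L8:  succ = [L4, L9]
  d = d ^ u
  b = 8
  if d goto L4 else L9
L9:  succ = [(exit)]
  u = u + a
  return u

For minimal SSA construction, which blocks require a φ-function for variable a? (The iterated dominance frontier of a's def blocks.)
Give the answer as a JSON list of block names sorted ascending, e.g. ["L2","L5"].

idom tree: L1←L0 L2←L0 L3←L0 L4←L2 L5←L4 L6←L4 L7←L4 L8←L7 L9←L0
Dom at joins:
  L3: preds {L1,L2}: {L0,L1} ∩ {L0,L2} = {L0}; idom=L0
  L4: preds {L2,L8}: {L0,L2} ∩ {L0,L2,L4,L7,L8} = {L0,L2}; idom=L2
  L6: preds {L4,L5}: {L0,L2,L4} ∩ {L0,L2,L4,L5} = {L0,L2,L4}; idom=L4
  L7: preds {L5,L6}: {L0,L2,L4,L5} ∩ {L0,L2,L4,L6} = {L0,L2,L4}; idom=L4
  L9: preds {L1,L2,L7,L8}: {L0,L1} ∩ {L0,L2} ∩ {L0,L2,L4,L7} ∩ {L0,L2,L4,L7,L8} = {L0}; idom=L0

DF derivation:
  L3←L1: walk L1 to L0
  L3←L2: walk L2 to L0
  L4←L2: walk · to L2
  L4←L8: walk L8→L7→L4 to L2
  L6←L4: walk · to L4
  L6←L5: walk L5 to L4
  L7←L5: walk L5 to L4
  L7←L6: walk L6 to L4
  L9←L1: walk L1 to L0
  L9←L2: walk L2 to L0
  L9←L7: walk L7→L4→L2 to L0
  L9←L8: walk L8→L7→L4→L2 to L0
  L0: DF=∅
  L1: DF={L3,L9}
  L2: DF={L3,L9}
  L3: DF=∅
  L4: DF={L4,L9}
  L5: DF={L6,L7}
  L6: DF={L7}
  L7: DF={L4,L9}
  L8: DF={L4,L9}
  L9: DF=∅

φ for a: defs {L0,L1,L6,L7}
  DF⁺ = {L3,L4,L7,L9}

Answer: ["L3", "L4", "L7", "L9"]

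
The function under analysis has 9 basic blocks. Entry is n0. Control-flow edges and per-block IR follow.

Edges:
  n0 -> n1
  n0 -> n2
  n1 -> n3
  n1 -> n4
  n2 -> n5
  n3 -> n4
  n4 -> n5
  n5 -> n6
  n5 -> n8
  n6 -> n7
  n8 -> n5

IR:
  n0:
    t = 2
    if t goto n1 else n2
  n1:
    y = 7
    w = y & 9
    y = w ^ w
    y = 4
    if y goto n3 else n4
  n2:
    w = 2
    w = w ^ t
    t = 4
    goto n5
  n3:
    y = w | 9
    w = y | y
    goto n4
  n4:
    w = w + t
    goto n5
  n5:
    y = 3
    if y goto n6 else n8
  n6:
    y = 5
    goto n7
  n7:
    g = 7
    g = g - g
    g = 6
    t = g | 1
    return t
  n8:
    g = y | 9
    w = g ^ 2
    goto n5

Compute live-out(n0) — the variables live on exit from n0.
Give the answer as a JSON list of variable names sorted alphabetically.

Per-block:
  n0: def={t} ue=∅
  n1: def={w,y} ue=∅
  n2: def={t,w} ue={t}
  n3: def={w,y} ue={w}
  n4: def={w} ue={t,w}
  n5: def={y} ue=∅
  n6: def={y} ue=∅
  n7: def={g,t} ue=∅
  n8: def={g,w} ue={y}

Live sets:
  n0: in=∅ out={t}
  n1: in={t} out={t,w}
  n2: in={t} out=∅
  n3: in={t,w} out={t,w}
  n4: in={t,w} out=∅
  n5: in=∅ out={y}
  n6: in=∅ out=∅
  n7: in=∅ out=∅
  n8: in={y} out=∅

live-out(n0) = ["t"]

Answer: ["t"]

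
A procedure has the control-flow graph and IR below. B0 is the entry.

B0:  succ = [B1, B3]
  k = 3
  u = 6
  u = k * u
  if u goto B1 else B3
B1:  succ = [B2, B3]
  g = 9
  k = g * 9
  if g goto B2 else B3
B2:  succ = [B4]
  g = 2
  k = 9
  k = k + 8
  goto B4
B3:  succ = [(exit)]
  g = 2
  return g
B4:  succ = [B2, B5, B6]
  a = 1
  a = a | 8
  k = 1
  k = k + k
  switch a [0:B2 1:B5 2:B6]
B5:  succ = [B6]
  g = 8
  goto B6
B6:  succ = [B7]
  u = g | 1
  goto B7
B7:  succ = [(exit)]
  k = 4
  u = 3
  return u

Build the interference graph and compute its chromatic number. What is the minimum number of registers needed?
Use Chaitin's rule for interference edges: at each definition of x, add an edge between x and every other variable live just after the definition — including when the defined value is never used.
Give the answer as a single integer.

Block summaries:
  B0: {k,u} / ∅
  B1: {g,k} / ∅
  B2: {g,k} / ∅
  B3: {g} / ∅
  B4: {a,k} / ∅
  B5: {g} / ∅
  B6: {u} / {g}
  B7: {k,u} / ∅

Backward fixpoint:
  live B0: ∅→∅
  live B1: ∅→∅
  live B2: ∅→{g}
  live B3: ∅→∅
  live B4: {g}→{g}
  live B5: ∅→{g}
  live B6: {g}→∅
  live B7: ∅→∅

Interfere edges:
  a — {g,k}
  g — {a,k}
  k — {a,g,u}
  u — {k}

Registers:
  clique {a,g,k} ⇒ need ≥ 3
  3-colouring: r0={k}  r1={a,u}  r2={g}
  χ = 3

Answer: 3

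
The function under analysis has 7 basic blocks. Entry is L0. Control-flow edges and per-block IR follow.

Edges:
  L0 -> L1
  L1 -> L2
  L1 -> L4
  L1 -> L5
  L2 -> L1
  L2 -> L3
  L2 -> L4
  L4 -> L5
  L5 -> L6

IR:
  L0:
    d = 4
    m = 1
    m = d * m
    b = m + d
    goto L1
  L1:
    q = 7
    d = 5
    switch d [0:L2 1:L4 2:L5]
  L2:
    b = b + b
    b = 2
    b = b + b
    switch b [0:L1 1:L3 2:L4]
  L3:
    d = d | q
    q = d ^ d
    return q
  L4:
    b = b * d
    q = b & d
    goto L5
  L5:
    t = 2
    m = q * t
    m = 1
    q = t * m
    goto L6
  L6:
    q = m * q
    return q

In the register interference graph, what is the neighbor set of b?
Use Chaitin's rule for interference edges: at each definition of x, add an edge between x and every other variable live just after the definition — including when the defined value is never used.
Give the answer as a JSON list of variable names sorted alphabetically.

def/use:
  L0: {b,d,m} / ∅
  L1: {d,q} / ∅
  L2: {b} / {b}
  L3: {d,q} / {d,q}
  L4: {b,q} / {b,d}
  L5: {m,q,t} / {q}
  L6: {q} / {m,q}

Backward fixpoint:
  L0: in=∅ out={b}
  L1: in={b} out={b,d,q}
  L2: in={b,d,q} out={b,d,q}
  L3: in={d,q} out=∅
  L4: in={b,d} out={q}
  L5: in={q} out={m,q}
  L6: in={m,q} out=∅

Conflict graph:
  b↔{d,q}
  d↔{b,m,q}
  m↔{d,q,t}
  q↔{b,d,m,t}
  t↔{m,q}

N(b) = ["d", "q"]

Answer: ["d", "q"]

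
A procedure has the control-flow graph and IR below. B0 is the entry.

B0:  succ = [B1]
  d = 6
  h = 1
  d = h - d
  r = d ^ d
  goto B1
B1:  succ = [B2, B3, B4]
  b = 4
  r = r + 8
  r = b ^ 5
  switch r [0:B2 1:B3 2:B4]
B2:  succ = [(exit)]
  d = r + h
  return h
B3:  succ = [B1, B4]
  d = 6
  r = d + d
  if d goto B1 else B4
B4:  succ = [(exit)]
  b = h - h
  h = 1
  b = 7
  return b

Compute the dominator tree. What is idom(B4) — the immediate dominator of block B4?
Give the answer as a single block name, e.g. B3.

Answer: B1

Derivation:
idom tree: B1←B0 B2←B1 B3←B1 B4←B1
Join-block Dom:
  B1: preds {B0,B3}: {B0} ∩ {B0,B1,B3} = {B0}; idom=B0
  B4: preds {B1,B3}: {B0,B1} ∩ {B0,B1,B3} = {B0,B1}; idom=B1

idom(B4) = B1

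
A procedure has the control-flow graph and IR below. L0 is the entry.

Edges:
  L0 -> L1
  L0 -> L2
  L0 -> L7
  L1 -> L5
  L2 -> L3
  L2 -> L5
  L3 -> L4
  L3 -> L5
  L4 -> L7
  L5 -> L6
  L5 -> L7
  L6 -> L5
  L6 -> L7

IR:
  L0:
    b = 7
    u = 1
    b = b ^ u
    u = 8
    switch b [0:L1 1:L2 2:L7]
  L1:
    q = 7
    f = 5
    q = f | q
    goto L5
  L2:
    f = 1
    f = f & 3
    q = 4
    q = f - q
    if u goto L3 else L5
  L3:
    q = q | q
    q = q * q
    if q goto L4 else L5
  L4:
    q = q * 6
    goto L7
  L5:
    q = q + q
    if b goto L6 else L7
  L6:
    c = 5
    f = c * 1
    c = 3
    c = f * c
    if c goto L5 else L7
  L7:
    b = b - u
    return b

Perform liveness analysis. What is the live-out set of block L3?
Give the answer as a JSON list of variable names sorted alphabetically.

Block summaries:
  L0 def {b,u} use ∅
  L1 def {f,q} use ∅
  L2 def {f,q} use {u}
  L3 def {q} use {q}
  L4 def {q} use {q}
  L5 def {q} use {b,q}
  L6 def {c,f} use ∅
  L7 def {b} use {b,u}

Backward fixpoint:
  live L0: ∅→{b,u}
  live L1: {b,u}→{b,q,u}
  live L2: {b,u}→{b,q,u}
  live L3: {b,q,u}→{b,q,u}
  live L4: {b,q,u}→{b,u}
  live L5: {b,q,u}→{b,q,u}
  live L6: {b,q,u}→{b,q,u}
  live L7: {b,u}→∅

live-out(L3) = ["b", "q", "u"]

Answer: ["b", "q", "u"]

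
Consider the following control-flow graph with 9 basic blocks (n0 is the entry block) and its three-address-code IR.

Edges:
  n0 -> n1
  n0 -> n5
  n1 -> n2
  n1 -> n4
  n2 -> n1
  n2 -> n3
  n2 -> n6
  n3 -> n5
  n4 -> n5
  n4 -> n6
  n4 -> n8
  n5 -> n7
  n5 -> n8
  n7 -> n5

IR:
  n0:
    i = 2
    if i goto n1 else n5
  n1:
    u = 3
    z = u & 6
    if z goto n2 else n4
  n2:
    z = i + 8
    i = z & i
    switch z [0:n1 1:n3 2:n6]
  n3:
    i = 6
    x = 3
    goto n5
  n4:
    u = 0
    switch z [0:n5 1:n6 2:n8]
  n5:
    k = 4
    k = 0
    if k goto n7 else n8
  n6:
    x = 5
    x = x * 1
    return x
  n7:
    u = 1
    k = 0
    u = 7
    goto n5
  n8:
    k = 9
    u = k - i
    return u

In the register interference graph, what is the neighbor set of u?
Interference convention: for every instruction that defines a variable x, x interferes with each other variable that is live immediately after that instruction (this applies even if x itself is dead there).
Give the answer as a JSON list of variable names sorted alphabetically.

Answer: ["i", "z"]

Working:
Per-block:
  n0: def={i} ue=∅
  n1: def={u,z} ue=∅
  n2: def={i,z} ue={i}
  n3: def={i,x} ue=∅
  n4: def={u} ue={z}
  n5: def={k} ue=∅
  n6: def={x} ue=∅
  n7: def={k,u} ue=∅
  n8: def={k,u} ue={i}

Liveness:
  n0 li=∅ lo={i}
  n1 li={i} lo={i,z}
  n2 li={i} lo={i}
  n3 li=∅ lo={i}
  n4 li={i,z} lo={i}
  n5 li={i} lo={i}
  n6 li=∅ lo=∅
  n7 li={i} lo={i}
  n8 li={i} lo=∅

Conflict graph:
  i↔{k,u,x,z}
  k↔{i}
  u↔{i,z}
  x↔{i}
  z↔{i,u}

N(u) = ["i", "z"]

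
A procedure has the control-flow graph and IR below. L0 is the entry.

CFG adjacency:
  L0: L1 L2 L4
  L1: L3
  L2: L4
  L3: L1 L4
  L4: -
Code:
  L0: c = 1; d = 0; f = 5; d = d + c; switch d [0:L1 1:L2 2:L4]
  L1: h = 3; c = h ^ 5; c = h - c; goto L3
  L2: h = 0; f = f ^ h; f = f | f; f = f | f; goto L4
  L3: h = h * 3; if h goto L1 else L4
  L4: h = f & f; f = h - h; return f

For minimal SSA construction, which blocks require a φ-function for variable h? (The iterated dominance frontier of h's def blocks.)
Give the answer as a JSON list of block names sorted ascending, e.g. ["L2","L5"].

idom tree: L1←L0 L2←L0 L3←L1 L4←L0
Join-block Dom:
  L1: preds {L0,L3}: {L0} ∩ {L0,L1,L3} = {L0}; idom=L0
  L4: preds {L0,L2,L3}: {L0} ∩ {L0,L2} ∩ {L0,L1,L3} = {L0}; idom=L0

Frontier:
  L1←L0: walk · to L0
  L1←L3: walk L3→L1 to L0
  L4←L0: walk · to L0
  L4←L2: walk L2 to L0
  L4←L3: walk L3→L1 to L0
  L0: DF=∅
  L1: DF={L1,L4}
  L2: DF={L4}
  L3: DF={L1,L4}
  L4: DF=∅

φ for h: defs {L1,L2,L3,L4}
  DF⁺ = {L1,L4}

Answer: ["L1", "L4"]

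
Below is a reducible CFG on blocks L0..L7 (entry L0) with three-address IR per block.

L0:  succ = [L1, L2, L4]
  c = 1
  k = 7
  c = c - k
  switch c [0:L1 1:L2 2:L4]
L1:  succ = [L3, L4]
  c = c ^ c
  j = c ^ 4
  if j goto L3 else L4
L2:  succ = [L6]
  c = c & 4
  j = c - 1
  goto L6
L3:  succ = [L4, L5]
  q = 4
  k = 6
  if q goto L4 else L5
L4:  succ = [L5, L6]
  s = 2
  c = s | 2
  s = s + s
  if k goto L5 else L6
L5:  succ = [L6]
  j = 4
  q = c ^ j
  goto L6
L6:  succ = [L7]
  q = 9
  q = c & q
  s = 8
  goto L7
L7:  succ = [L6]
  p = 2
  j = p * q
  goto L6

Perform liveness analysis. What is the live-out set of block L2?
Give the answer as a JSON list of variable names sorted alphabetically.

Answer: ["c"]

Working:
Per-block:
  L0: def={c,k} ue=∅
  L1: def={c,j} ue={c}
  L2: def={c,j} ue={c}
  L3: def={k,q} ue=∅
  L4: def={c,s} ue={k}
  L5: def={j,q} ue={c}
  L6: def={q,s} ue={c}
  L7: def={j,p} ue={q}

Live sets:
  live L0: ∅→{c,k}
  live L1: {c,k}→{c,k}
  live L2: {c}→{c}
  live L3: {c}→{c,k}
  live L4: {k}→{c}
  live L5: {c}→{c}
  live L6: {c}→{c,q}
  live L7: {c,q}→{c}

live-out(L2) = ["c"]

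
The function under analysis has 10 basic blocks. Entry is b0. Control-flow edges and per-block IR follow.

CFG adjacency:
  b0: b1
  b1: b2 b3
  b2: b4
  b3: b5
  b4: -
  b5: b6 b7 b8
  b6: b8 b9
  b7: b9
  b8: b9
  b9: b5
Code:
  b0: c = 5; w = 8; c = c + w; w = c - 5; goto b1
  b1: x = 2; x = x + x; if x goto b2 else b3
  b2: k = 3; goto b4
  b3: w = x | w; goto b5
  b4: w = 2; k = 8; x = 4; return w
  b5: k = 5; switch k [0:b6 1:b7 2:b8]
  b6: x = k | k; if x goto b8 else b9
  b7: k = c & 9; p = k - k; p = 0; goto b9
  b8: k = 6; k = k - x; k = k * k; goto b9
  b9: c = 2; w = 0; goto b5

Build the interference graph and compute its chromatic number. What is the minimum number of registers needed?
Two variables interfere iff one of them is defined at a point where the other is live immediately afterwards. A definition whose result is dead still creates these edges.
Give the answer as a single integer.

Answer: 4

Derivation:
Per-block:
  b0 def {c,w} use ∅
  b1 def {x} use ∅
  b2 def {k} use ∅
  b3 def {w} use {w,x}
  b4 def {k,w,x} use ∅
  b5 def {k} use ∅
  b6 def {x} use {k}
  b7 def {k,p} use {c}
  b8 def {k} use {x}
  b9 def {c,w} use ∅

Backward fixpoint:
  b0 li=∅ lo={c,w}
  b1 li={c,w} lo={c,w,x}
  b2 li=∅ lo=∅
  b3 li={c,w,x} lo={c,x}
  b4 li=∅ lo=∅
  b5 li={c,x} lo={c,k,x}
  b6 li={k} lo={x}
  b7 li={c,x} lo={x}
  b8 li={x} lo={x}
  b9 li={x} lo={c,x}

Interfere edges:
  c — {k,w,x}
  k — {c,w,x}
  p — {x}
  w — {c,k,x}
  x — {c,k,p,w}

Registers:
  clique {c,k,w,x} ⇒ need ≥ 4
  4-colouring: c0={x}  c1={c,p}  c2={k}  c3={w}
  χ = 4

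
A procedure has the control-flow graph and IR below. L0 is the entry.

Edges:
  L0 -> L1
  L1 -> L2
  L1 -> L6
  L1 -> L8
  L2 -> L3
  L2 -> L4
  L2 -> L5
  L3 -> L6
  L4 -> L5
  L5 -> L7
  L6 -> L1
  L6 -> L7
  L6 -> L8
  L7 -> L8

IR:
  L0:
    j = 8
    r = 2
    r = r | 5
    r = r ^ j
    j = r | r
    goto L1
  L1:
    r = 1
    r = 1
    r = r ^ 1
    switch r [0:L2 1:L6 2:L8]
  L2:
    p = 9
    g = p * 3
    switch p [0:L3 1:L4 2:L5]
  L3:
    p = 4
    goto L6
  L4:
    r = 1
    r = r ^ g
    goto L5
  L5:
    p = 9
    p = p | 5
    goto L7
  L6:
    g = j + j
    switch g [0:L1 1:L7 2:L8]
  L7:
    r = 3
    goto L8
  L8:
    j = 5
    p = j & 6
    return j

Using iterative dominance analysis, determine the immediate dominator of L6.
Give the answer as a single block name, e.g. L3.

idom tree: L1←L0 L2←L1 L3←L2 L4←L2 L5←L2 L6←L1 L7←L1 L8←L1
Dom at joins:
  L1: preds {L0,L6}: {L0} ∩ {L0,L1,L6} = {L0}; idom=L0
  L5: preds {L2,L4}: {L0,L1,L2} ∩ {L0,L1,L2,L4} = {L0,L1,L2}; idom=L2
  L6: preds {L1,L3}: {L0,L1} ∩ {L0,L1,L2,L3} = {L0,L1}; idom=L1
  L7: preds {L5,L6}: {L0,L1,L2,L5} ∩ {L0,L1,L6} = {L0,L1}; idom=L1
  L8: preds {L1,L6,L7}: {L0,L1} ∩ {L0,L1,L6} ∩ {L0,L1,L7} = {L0,L1}; idom=L1

idom(L6) = L1

Answer: L1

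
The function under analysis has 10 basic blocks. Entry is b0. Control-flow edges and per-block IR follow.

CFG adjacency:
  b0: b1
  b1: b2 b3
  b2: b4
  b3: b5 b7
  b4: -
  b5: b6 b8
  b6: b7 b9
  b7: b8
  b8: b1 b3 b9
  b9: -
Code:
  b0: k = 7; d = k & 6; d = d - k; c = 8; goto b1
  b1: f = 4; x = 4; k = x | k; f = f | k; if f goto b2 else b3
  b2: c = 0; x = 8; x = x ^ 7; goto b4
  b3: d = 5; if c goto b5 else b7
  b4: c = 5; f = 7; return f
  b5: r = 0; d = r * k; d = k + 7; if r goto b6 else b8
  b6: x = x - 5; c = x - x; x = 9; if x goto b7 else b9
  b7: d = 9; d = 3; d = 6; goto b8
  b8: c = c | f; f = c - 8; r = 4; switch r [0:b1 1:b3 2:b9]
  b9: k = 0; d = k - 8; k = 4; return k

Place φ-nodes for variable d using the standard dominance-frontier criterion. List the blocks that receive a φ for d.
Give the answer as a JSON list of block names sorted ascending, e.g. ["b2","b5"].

idom tree: b1←b0 b2←b1 b3←b1 b4←b2 b5←b3 b6←b5 b7←b3 b8←b3 b9←b3
Dom∩ at merges:
  b1: preds {b0,b8}: {b0} ∩ {b0,b1,b3,b8} = {b0}; idom=b0
  b3: preds {b1,b8}: {b0,b1} ∩ {b0,b1,b3,b8} = {b0,b1}; idom=b1
  b7: preds {b3,b6}: {b0,b1,b3} ∩ {b0,b1,b3,b5,b6} = {b0,b1,b3}; idom=b3
  b8: preds {b5,b7}: {b0,b1,b3,b5} ∩ {b0,b1,b3,b7} = {b0,b1,b3}; idom=b3
  b9: preds {b6,b8}: {b0,b1,b3,b5,b6} ∩ {b0,b1,b3,b8} = {b0,b1,b3}; idom=b3

DF walk-up:
  join b1 pred b0: · stop@b0
  join b1 pred b8: b8→b3→b1 stop@b0
  join b3 pred b1: · stop@b1
  join b3 pred b8: b8→b3 stop@b1
  join b7 pred b3: · stop@b3
  join b7 pred b6: b6→b5 stop@b3
  join b8 pred b5: b5 stop@b3
  join b8 pred b7: b7 stop@b3
  join b9 pred b6: b6→b5 stop@b3
  join b9 pred b8: b8 stop@b3
  b0 → ∅
  b1 → {b1}
  b2 → ∅
  b3 → {b1,b3}
  b4 → ∅
  b5 → {b7,b8,b9}
  b6 → {b7,b9}
  b7 → {b8}
  b8 → {b1,b3,b9}
  b9 → ∅

φ for d: defs {b0,b3,b5,b7,b9}
  DF⁺ = {b1,b3,b7,b8,b9}

Answer: ["b1", "b3", "b7", "b8", "b9"]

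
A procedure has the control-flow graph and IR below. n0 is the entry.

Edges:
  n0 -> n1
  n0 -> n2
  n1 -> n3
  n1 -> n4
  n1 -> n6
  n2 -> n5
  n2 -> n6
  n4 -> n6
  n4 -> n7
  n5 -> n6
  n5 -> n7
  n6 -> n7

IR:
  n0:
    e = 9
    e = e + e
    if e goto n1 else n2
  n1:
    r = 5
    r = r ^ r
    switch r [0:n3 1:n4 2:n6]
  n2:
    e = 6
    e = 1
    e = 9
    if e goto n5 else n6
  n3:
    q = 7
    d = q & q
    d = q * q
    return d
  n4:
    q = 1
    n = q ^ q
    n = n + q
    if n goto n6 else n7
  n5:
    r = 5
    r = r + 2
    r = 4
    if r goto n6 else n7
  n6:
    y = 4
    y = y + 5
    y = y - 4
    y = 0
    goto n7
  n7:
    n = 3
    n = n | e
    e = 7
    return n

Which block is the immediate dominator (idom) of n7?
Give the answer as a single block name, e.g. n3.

idom tree: n1←n0 n2←n0 n3←n1 n4←n1 n5←n2 n6←n0 n7←n0
Dom at joins:
  n6: preds {n1,n2,n4,n5}: {n0,n1} ∩ {n0,n2} ∩ {n0,n1,n4} ∩ {n0,n2,n5} = {n0}; idom=n0
  n7: preds {n4,n5,n6}: {n0,n1,n4} ∩ {n0,n2,n5} ∩ {n0,n6} = {n0}; idom=n0

idom(n7) = n0

Answer: n0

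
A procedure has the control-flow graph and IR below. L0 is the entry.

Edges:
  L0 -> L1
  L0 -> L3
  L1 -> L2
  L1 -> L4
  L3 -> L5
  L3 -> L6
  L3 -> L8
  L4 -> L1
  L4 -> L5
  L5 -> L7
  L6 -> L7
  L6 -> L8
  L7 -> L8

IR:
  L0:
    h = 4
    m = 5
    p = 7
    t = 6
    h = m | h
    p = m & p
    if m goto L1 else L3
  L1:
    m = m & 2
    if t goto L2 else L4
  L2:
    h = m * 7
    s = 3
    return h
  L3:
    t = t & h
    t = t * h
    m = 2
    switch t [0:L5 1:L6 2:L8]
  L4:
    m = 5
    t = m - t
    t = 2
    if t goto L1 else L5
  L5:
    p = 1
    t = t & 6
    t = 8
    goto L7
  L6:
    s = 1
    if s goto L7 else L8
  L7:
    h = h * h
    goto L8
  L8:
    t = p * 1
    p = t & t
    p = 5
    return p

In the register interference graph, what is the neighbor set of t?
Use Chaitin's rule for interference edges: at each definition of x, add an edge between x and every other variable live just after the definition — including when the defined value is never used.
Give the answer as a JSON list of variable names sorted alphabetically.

Answer: ["h", "m", "p"]

Analysis:
Per-block:
  L0 def {h,m,p,t} use ∅
  L1 def {m} use {m,t}
  L2 def {h,s} use {m}
  L3 def {m,t} use {h,t}
  L4 def {m,t} use {t}
  L5 def {p,t} use {t}
  L6 def {s} use ∅
  L7 def {h} use {h}
  L8 def {p,t} use {p}

Liveness:
  L0 li=∅ lo={h,m,p,t}
  L1 li={h,m,t} lo={h,m,t}
  L2 li={m} lo=∅
  L3 li={h,p,t} lo={h,p,t}
  L4 li={h,t} lo={h,m,t}
  L5 li={h,t} lo={h,p}
  L6 li={h,p} lo={h,p}
  L7 li={h,p} lo={p}
  L8 li={p} lo=∅

Interference:
  h↔{m,p,s,t}
  m↔{h,p,t}
  p↔{h,m,s,t}
  s↔{h,p}
  t↔{h,m,p}

N(t) = ["h", "m", "p"]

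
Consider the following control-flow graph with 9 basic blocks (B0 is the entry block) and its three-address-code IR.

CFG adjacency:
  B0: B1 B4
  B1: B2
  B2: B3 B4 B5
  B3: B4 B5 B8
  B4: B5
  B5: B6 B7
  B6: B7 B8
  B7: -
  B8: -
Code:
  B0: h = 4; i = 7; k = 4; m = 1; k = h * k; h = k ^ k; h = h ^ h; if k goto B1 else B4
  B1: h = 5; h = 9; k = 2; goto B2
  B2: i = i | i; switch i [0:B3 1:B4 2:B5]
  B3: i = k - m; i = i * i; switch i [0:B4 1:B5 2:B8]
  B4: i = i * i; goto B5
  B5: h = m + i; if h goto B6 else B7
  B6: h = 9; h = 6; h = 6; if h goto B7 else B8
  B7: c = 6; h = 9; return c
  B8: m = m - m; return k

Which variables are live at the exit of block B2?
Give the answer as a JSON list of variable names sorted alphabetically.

Answer: ["i", "k", "m"]

Analysis:
def/use:
  B0: def={h,i,k,m} ue=∅
  B1: def={h,k} ue=∅
  B2: def={i} ue={i}
  B3: def={i} ue={k,m}
  B4: def={i} ue={i}
  B5: def={h} ue={i,m}
  B6: def={h} ue=∅
  B7: def={c,h} ue=∅
  B8: def={m} ue={k,m}

Liveness:
  live B0: ∅→{i,k,m}
  live B1: {i,m}→{i,k,m}
  live B2: {i,k,m}→{i,k,m}
  live B3: {k,m}→{i,k,m}
  live B4: {i,k,m}→{i,k,m}
  live B5: {i,k,m}→{k,m}
  live B6: {k,m}→{k,m}
  live B7: ∅→∅
  live B8: {k,m}→∅

live-out(B2) = ["i", "k", "m"]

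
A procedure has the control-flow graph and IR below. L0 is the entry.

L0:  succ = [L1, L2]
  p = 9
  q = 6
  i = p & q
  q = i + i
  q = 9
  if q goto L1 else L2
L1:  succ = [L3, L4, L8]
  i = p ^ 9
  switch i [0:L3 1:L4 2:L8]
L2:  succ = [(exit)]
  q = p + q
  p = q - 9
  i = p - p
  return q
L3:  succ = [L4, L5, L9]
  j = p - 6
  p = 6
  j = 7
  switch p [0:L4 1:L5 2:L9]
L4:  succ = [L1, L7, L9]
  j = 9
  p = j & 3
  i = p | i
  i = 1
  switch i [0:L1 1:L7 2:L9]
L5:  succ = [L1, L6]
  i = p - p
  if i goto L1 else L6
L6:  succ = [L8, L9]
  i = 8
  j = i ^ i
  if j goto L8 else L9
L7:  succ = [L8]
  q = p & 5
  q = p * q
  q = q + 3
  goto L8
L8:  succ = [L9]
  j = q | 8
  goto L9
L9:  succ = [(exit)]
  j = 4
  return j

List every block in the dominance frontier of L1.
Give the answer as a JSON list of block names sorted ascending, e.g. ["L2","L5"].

Answer: ["L1"]

Derivation:
idom tree: L1←L0 L2←L0 L3←L1 L4←L1 L5←L3 L6←L5 L7←L4 L8←L1 L9←L1
Dom∩ at merges:
  L1: preds {L0,L4,L5}: {L0} ∩ {L0,L1,L4} ∩ {L0,L1,L3,L5} = {L0}; idom=L0
  L4: preds {L1,L3}: {L0,L1} ∩ {L0,L1,L3} = {L0,L1}; idom=L1
  L8: preds {L1,L6,L7}: {L0,L1} ∩ {L0,L1,L3,L5,L6} ∩ {L0,L1,L4,L7} = {L0,L1}; idom=L1
  L9: preds {L3,L4,L6,L8}: {L0,L1,L3} ∩ {L0,L1,L4} ∩ {L0,L1,L3,L5,L6} ∩ {L0,L1,L8} = {L0,L1}; idom=L1

DF derivation:
  join L1 pred L0: · stop@L0
  join L1 pred L4: L4→L1 stop@L0
  join L1 pred L5: L5→L3→L1 stop@L0
  join L4 pred L1: · stop@L1
  join L4 pred L3: L3 stop@L1
  join L8 pred L1: · stop@L1
  join L8 pred L6: L6→L5→L3 stop@L1
  join L8 pred L7: L7→L4 stop@L1
  join L9 pred L3: L3 stop@L1
  join L9 pred L4: L4 stop@L1
  join L9 pred L6: L6→L5→L3 stop@L1
  join L9 pred L8: L8 stop@L1
  L0 → ∅
  L1 → {L1}
  L2 → ∅
  L3 → {L1,L4,L8,L9}
  L4 → {L1,L8,L9}
  L5 → {L1,L8,L9}
  L6 → {L8,L9}
  L7 → {L8}
  L8 → {L9}
  L9 → ∅

DF(L1) = ["L1"]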